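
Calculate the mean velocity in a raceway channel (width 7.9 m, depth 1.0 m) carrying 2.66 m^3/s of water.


Cross-sectional area = W * d = 7.9 * 1.0 = 7.9 m^2
Velocity = Q / A = 2.66 / 7.9 = 0.336709 m/s

0.336709 m/s


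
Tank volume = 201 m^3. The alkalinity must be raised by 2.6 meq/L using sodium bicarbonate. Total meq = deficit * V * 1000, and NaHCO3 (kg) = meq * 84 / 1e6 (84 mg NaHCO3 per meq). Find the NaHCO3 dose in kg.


Tank volume in L = 201 m^3 * 1000 = 201000 L
Total meq required = 2.6 meq/L * 201000 L = 522600 meq
NaHCO3 mass = 522600 meq * 84 mg/meq / 1e6 = 43.8984 kg

43.8984 kg


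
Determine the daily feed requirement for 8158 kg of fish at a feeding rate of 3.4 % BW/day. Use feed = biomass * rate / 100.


Feeding rate fraction = 3.4% / 100 = 0.034
Daily feed = 8158 kg * 0.034 = 277.372 kg/day

277.372 kg/day


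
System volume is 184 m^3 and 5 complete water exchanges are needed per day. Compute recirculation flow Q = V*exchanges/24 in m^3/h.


Daily recirculation volume = 184 m^3 * 5 = 920 m^3/day
Flow rate Q = daily volume / 24 h = 920 / 24 = 38.3333 m^3/h

38.3333 m^3/h


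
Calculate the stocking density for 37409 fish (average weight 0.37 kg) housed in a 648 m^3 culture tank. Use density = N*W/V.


Total biomass = 37409 fish * 0.37 kg = 13841.33 kg
Density = total biomass / volume = 13841.33 / 648 = 21.3601 kg/m^3

21.3601 kg/m^3


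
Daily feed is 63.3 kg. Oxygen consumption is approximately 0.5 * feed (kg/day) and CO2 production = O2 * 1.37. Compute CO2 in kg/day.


O2 = 63.3 * 0.5 = 31.65
CO2 = 31.65 * 1.37 = 43.3605

43.3605 kg/day


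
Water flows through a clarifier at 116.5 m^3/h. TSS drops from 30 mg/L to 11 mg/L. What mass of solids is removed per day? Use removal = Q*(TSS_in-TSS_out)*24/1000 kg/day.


Concentration drop: TSS_in - TSS_out = 30 - 11 = 19 mg/L
Hourly solids removed = Q * dTSS = 116.5 m^3/h * 19 mg/L = 2213.5 g/h  (m^3/h * mg/L = g/h)
Daily solids removed = 2213.5 * 24 = 53124 g/day
Convert g to kg: 53124 / 1000 = 53.124 kg/day

53.124 kg/day


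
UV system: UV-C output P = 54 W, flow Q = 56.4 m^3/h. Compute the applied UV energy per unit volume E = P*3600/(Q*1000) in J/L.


Energy delivered per hour = 54 W * 3600 s = 194400 J/h
Volume treated per hour = 56.4 m^3/h * 1000 = 56400 L/h
dose = 194400 / 56400 = 3.44681 J/L

3.44681 J/L


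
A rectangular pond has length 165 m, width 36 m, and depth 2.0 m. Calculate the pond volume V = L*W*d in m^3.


Base area = L * W = 165 * 36 = 5940 m^2
Volume = area * depth = 5940 * 2.0 = 11880 m^3

11880 m^3


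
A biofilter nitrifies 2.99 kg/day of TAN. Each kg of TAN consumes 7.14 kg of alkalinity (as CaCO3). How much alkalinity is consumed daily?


Alkalinity factor: 7.14 kg CaCO3 consumed per kg TAN nitrified
alk = 2.99 kg TAN * 7.14 = 21.3486 kg CaCO3/day

21.3486 kg CaCO3/day


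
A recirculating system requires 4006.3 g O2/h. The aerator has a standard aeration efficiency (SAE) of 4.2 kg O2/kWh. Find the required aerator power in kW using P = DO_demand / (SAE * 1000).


SAE in g O2/kWh = 4.2 * 1000 = 4200 g/kWh
P = DO_demand / SAE_g = 4006.3 / 4200 = 0.953881 kW

0.953881 kW


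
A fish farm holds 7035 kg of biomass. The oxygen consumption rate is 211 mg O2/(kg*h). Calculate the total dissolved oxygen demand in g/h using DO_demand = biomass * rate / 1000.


Total O2 consumption (mg/h) = 7035 kg * 211 mg/(kg*h) = 1484385 mg/h
Convert to g/h: 1484385 / 1000 = 1484.385 g/h

1484.385 g/h


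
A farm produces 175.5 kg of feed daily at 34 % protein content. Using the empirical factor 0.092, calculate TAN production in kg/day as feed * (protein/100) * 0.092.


Protein in feed = 175.5 * 34/100 = 59.67 kg/day
TAN = protein * 0.092 = 59.67 * 0.092 = 5.48964 kg/day

5.48964 kg/day


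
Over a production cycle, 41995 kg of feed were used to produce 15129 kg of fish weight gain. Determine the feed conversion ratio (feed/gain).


FCR = feed consumed / weight gained
FCR = 41995 kg / 15129 kg = 2.77579

2.77579


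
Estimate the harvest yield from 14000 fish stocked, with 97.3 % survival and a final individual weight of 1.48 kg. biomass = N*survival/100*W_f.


Survivors = 14000 * 97.3/100 = 13622 fish
Harvest biomass = survivors * W_f = 13622 * 1.48 = 20160.56 kg

20160.56 kg


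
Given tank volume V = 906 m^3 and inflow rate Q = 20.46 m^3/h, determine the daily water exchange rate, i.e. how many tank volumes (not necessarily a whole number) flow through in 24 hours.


Daily flow volume = 20.46 m^3/h * 24 h = 491.04 m^3/day
Exchanges = daily flow / tank volume = 491.04 / 906 = 0.541987 exchanges/day

0.541987 exchanges/day


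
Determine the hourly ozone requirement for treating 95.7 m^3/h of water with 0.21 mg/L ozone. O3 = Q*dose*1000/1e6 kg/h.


O3 demand (mg/h) = Q * dose * 1000 = 95.7 * 0.21 * 1000 = 20097 mg/h
Convert mg to kg: 20097 / 1e6 = 0.020097 kg/h

0.020097 kg/h


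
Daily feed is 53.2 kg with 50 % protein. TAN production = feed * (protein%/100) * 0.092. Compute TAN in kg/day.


Protein in feed = 53.2 * 50/100 = 26.6 kg/day
TAN = protein * 0.092 = 26.6 * 0.092 = 2.4472 kg/day

2.4472 kg/day


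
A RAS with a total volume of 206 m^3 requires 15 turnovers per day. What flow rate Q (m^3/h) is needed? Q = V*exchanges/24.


Daily recirculation volume = 206 m^3 * 15 = 3090 m^3/day
Flow rate Q = daily volume / 24 h = 3090 / 24 = 128.75 m^3/h

128.75 m^3/h


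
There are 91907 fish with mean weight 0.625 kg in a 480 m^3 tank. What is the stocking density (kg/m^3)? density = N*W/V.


Total biomass = 91907 fish * 0.625 kg = 57441.875 kg
Density = total biomass / volume = 57441.875 / 480 = 119.671 kg/m^3

119.671 kg/m^3


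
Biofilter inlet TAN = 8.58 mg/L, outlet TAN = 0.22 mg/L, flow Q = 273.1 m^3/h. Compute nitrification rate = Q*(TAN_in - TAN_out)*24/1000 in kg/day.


Concentration drop: TAN_in - TAN_out = 8.58 - 0.22 = 8.36 mg/L
Hourly TAN removed = Q * dTAN = 273.1 m^3/h * 8.36 mg/L = 2283.116 g/h  (m^3/h * mg/L = g/h)
Daily TAN removed = 2283.116 * 24 = 54794.784 g/day
Convert to kg/day: 54794.784 / 1000 = 54.794784 kg/day

54.794784 kg/day


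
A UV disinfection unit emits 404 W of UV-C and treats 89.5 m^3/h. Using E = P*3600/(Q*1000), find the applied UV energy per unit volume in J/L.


Energy delivered per hour = 404 W * 3600 s = 1454400 J/h
Volume treated per hour = 89.5 m^3/h * 1000 = 89500 L/h
dose = 1454400 / 89500 = 16.2503 J/L

16.2503 J/L


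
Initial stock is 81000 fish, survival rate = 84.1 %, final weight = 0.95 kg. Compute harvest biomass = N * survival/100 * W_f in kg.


Survivors = 81000 * 84.1/100 = 68121 fish
Harvest biomass = survivors * W_f = 68121 * 0.95 = 64714.95 kg

64714.95 kg


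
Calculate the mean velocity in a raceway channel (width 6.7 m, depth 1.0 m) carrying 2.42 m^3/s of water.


Cross-sectional area = W * d = 6.7 * 1.0 = 6.7 m^2
Velocity = Q / A = 2.42 / 6.7 = 0.361194 m/s

0.361194 m/s


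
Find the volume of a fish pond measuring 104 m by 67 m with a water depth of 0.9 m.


Base area = L * W = 104 * 67 = 6968 m^2
Volume = area * depth = 6968 * 0.9 = 6271.2 m^3

6271.2 m^3


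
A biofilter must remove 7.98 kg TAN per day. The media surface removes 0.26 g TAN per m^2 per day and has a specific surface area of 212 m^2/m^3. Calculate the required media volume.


A = 7.98*1000 / 0.26 = 30692.308 m^2
V = 30692.308 / 212 = 144.775

144.775 m^3


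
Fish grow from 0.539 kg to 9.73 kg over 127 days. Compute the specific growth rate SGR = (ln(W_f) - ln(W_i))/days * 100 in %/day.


ln(W_f) = ln(9.73) = 2.2752139
ln(W_i) = ln(0.539) = -0.61803971
ln(W_f) - ln(W_i) = 2.2752139 - -0.61803971 = 2.8932536
SGR = 2.8932536 / 127 * 100 = 2.27815 %/day

2.27815 %/day


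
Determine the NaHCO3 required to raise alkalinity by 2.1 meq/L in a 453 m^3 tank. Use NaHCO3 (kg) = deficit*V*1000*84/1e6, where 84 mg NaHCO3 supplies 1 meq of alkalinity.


Tank volume in L = 453 m^3 * 1000 = 453000 L
Total meq required = 2.1 meq/L * 453000 L = 951300 meq
NaHCO3 mass = 951300 meq * 84 mg/meq / 1e6 = 79.9092 kg

79.9092 kg


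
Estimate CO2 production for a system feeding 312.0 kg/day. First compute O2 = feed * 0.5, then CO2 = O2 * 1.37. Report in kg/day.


O2 = 312.0 * 0.5 = 156
CO2 = 156 * 1.37 = 213.72

213.72 kg/day


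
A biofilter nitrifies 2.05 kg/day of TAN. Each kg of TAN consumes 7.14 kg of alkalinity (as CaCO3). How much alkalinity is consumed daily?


Alkalinity factor: 7.14 kg CaCO3 consumed per kg TAN nitrified
alk = 2.05 kg TAN * 7.14 = 14.637 kg CaCO3/day

14.637 kg CaCO3/day


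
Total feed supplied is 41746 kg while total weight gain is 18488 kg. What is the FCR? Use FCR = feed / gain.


FCR = feed consumed / weight gained
FCR = 41746 kg / 18488 kg = 2.25801

2.25801


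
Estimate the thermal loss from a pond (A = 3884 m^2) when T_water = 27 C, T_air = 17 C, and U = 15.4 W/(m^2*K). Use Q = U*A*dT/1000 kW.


Temperature difference dT = 27 - 17 = 10 K
Heat loss (W) = U * A * dT = 15.4 * 3884 * 10 = 598136 W
Convert to kW: 598136 / 1000 = 598.136 kW

598.136 kW


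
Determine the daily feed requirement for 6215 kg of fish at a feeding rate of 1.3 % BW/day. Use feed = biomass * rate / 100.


Feeding rate fraction = 1.3% / 100 = 0.013
Daily feed = 6215 kg * 0.013 = 80.795 kg/day

80.795 kg/day


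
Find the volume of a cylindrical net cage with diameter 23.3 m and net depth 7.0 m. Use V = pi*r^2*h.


r = d/2 = 23.3/2 = 11.65 m
Base area = pi*r^2 = pi*11.65^2 = 426.38481 m^2
Volume = 426.38481 * 7.0 = 2984.69 m^3

2984.69 m^3


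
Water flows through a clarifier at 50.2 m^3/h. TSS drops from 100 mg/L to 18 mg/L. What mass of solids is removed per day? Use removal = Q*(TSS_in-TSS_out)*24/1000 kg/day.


Concentration drop: TSS_in - TSS_out = 100 - 18 = 82 mg/L
Hourly solids removed = Q * dTSS = 50.2 m^3/h * 82 mg/L = 4116.4 g/h  (m^3/h * mg/L = g/h)
Daily solids removed = 4116.4 * 24 = 98793.6 g/day
Convert g to kg: 98793.6 / 1000 = 98.7936 kg/day

98.7936 kg/day


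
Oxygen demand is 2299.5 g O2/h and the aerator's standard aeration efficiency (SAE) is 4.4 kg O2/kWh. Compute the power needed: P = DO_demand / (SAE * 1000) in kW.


SAE in g O2/kWh = 4.4 * 1000 = 4400 g/kWh
P = DO_demand / SAE_g = 2299.5 / 4400 = 0.522614 kW

0.522614 kW


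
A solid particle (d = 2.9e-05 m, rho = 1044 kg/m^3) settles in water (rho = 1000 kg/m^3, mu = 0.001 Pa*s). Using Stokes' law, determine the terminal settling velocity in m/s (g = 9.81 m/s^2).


Density difference: rho_p - rho_f = 1044 - 1000 = 44 kg/m^3
d^2 = (2.9e-05)^2 = 8.41e-10 m^2
Numerator = (rho_p - rho_f) * g * d^2 = 44 * 9.81 * 8.41e-10 = 3.6300924e-07
Denominator = 18 * mu = 18 * 0.001 = 0.018
v_s = 3.6300924e-07 / 0.018 = 2.01672e-05 m/s
Check: Re = rho_f * v_s * d / mu = 1000 * 2.01672e-05 * 2.9e-05 / 0.001 = 5.85e-04 < 1, so Stokes' law applies.

2.01672e-05 m/s


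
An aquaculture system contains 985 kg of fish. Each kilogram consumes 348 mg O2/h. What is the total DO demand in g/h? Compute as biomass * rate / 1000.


Total O2 consumption (mg/h) = 985 kg * 348 mg/(kg*h) = 342780 mg/h
Convert to g/h: 342780 / 1000 = 342.78 g/h

342.78 g/h


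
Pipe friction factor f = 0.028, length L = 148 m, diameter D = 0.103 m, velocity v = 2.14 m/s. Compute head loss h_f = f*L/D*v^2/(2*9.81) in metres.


v^2 = 2.14^2 = 4.5796 m^2/s^2
L/D = 148/0.103 = 1436.8932
h_f = f*(L/D)*v^2/(2g) = 0.028 * 1436.8932 * 4.5796 / 19.62 = 9.39098 m

9.39098 m


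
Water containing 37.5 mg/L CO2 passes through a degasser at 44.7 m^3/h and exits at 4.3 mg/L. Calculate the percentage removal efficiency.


CO2_out / CO2_in = 4.3 / 37.5 = 0.11466667
Fraction remaining = 0.11466667
efficiency = (1 - 0.11466667) * 100 = 88.5333 %

88.5333 %


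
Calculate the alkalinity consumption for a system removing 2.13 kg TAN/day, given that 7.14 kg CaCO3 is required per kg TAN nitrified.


Alkalinity factor: 7.14 kg CaCO3 consumed per kg TAN nitrified
alk = 2.13 kg TAN * 7.14 = 15.2082 kg CaCO3/day

15.2082 kg CaCO3/day


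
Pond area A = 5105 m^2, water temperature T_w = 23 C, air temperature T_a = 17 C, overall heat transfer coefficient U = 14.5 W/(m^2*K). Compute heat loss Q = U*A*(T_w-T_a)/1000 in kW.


Temperature difference dT = 23 - 17 = 6 K
Heat loss (W) = U * A * dT = 14.5 * 5105 * 6 = 444135 W
Convert to kW: 444135 / 1000 = 444.135 kW

444.135 kW


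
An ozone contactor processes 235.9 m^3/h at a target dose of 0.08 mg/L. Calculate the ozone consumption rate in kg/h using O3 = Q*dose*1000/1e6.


O3 demand (mg/h) = Q * dose * 1000 = 235.9 * 0.08 * 1000 = 18872 mg/h
Convert mg to kg: 18872 / 1e6 = 0.018872 kg/h

0.018872 kg/h


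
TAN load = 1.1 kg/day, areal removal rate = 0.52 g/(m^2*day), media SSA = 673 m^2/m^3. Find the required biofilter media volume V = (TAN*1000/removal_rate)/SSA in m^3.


A = 1.1*1000 / 0.52 = 2115.3846 m^2
V = 2115.3846 / 673 = 3.14322

3.14322 m^3


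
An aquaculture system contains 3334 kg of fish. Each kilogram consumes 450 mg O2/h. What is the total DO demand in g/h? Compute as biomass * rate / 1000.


Total O2 consumption (mg/h) = 3334 kg * 450 mg/(kg*h) = 1500300 mg/h
Convert to g/h: 1500300 / 1000 = 1500.3 g/h

1500.3 g/h


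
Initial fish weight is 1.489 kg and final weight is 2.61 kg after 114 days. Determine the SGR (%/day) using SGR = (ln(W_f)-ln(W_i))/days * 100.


ln(W_f) = ln(2.61) = 0.95935022
ln(W_i) = ln(1.489) = 0.39810475
ln(W_f) - ln(W_i) = 0.95935022 - 0.39810475 = 0.56124547
SGR = 0.56124547 / 114 * 100 = 0.492321 %/day

0.492321 %/day


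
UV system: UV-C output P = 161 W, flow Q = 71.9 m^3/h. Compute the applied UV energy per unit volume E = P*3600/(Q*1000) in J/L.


Energy delivered per hour = 161 W * 3600 s = 579600 J/h
Volume treated per hour = 71.9 m^3/h * 1000 = 71900 L/h
dose = 579600 / 71900 = 8.0612 J/L

8.0612 J/L


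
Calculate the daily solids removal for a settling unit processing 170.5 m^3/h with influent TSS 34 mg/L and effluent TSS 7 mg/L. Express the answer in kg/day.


Concentration drop: TSS_in - TSS_out = 34 - 7 = 27 mg/L
Hourly solids removed = Q * dTSS = 170.5 m^3/h * 27 mg/L = 4603.5 g/h  (m^3/h * mg/L = g/h)
Daily solids removed = 4603.5 * 24 = 110484 g/day
Convert g to kg: 110484 / 1000 = 110.484 kg/day

110.484 kg/day


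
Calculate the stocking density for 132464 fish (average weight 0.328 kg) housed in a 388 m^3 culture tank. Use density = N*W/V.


Total biomass = 132464 fish * 0.328 kg = 43448.192 kg
Density = total biomass / volume = 43448.192 / 388 = 111.98 kg/m^3

111.98 kg/m^3


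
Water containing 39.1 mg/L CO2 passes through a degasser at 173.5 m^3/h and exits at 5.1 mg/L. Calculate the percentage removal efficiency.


CO2_out / CO2_in = 5.1 / 39.1 = 0.13043478
Fraction remaining = 0.13043478
efficiency = (1 - 0.13043478) * 100 = 86.9565 %

86.9565 %


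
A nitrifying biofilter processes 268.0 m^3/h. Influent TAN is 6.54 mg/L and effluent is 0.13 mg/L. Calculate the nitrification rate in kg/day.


Concentration drop: TAN_in - TAN_out = 6.54 - 0.13 = 6.41 mg/L
Hourly TAN removed = Q * dTAN = 268.0 m^3/h * 6.41 mg/L = 1717.88 g/h  (m^3/h * mg/L = g/h)
Daily TAN removed = 1717.88 * 24 = 41229.12 g/day
Convert to kg/day: 41229.12 / 1000 = 41.22912 kg/day

41.22912 kg/day


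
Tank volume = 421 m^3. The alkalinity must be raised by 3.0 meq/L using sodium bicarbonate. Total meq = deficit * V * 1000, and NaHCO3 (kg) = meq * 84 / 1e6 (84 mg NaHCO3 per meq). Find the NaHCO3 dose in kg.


Tank volume in L = 421 m^3 * 1000 = 421000 L
Total meq required = 3.0 meq/L * 421000 L = 1263000 meq
NaHCO3 mass = 1263000 meq * 84 mg/meq / 1e6 = 106.092 kg

106.092 kg


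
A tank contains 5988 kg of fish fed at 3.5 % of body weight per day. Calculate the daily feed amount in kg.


Feeding rate fraction = 3.5% / 100 = 0.035
Daily feed = 5988 kg * 0.035 = 209.58 kg/day

209.58 kg/day


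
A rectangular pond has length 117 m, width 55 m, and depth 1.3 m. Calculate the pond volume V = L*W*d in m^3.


Base area = L * W = 117 * 55 = 6435 m^2
Volume = area * depth = 6435 * 1.3 = 8365.5 m^3

8365.5 m^3


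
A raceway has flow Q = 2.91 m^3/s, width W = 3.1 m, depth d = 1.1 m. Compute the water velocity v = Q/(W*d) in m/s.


Cross-sectional area = W * d = 3.1 * 1.1 = 3.41 m^2
Velocity = Q / A = 2.91 / 3.41 = 0.853372 m/s

0.853372 m/s


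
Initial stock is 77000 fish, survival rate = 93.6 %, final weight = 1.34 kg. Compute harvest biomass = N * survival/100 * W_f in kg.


Survivors = 77000 * 93.6/100 = 72072 fish
Harvest biomass = survivors * W_f = 72072 * 1.34 = 96576.48 kg

96576.48 kg


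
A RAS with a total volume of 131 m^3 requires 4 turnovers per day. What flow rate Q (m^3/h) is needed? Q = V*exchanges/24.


Daily recirculation volume = 131 m^3 * 4 = 524 m^3/day
Flow rate Q = daily volume / 24 h = 524 / 24 = 21.8333 m^3/h

21.8333 m^3/h


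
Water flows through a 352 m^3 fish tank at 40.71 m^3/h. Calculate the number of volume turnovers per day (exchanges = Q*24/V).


Daily flow volume = 40.71 m^3/h * 24 h = 977.04 m^3/day
Exchanges = daily flow / tank volume = 977.04 / 352 = 2.77568 exchanges/day

2.77568 exchanges/day


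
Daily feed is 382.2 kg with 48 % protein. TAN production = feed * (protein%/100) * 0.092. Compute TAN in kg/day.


Protein in feed = 382.2 * 48/100 = 183.456 kg/day
TAN = protein * 0.092 = 183.456 * 0.092 = 16.877952 kg/day

16.877952 kg/day


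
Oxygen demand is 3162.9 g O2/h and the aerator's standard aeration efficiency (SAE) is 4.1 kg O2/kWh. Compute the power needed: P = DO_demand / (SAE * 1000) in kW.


SAE in g O2/kWh = 4.1 * 1000 = 4100 g/kWh
P = DO_demand / SAE_g = 3162.9 / 4100 = 0.771439 kW

0.771439 kW


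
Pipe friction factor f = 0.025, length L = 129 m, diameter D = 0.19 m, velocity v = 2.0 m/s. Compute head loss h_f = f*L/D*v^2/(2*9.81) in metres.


v^2 = 2.0^2 = 4 m^2/s^2
L/D = 129/0.19 = 678.94737
h_f = f*(L/D)*v^2/(2g) = 0.025 * 678.94737 * 4 / 19.62 = 3.46049 m

3.46049 m


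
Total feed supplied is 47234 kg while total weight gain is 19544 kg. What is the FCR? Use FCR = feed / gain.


FCR = feed consumed / weight gained
FCR = 47234 kg / 19544 kg = 2.4168

2.4168


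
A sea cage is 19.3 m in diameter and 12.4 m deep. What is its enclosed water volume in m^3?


r = d/2 = 19.3/2 = 9.65 m
Base area = pi*r^2 = pi*9.65^2 = 292.55296 m^2
Volume = 292.55296 * 12.4 = 3627.66 m^3

3627.66 m^3


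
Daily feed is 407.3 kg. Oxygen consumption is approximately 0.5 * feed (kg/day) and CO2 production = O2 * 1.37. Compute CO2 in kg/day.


O2 = 407.3 * 0.5 = 203.65
CO2 = 203.65 * 1.37 = 279.0005

279.0005 kg/day


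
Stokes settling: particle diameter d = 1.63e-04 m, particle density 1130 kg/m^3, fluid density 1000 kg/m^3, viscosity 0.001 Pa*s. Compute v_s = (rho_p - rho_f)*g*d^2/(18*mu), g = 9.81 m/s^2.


Density difference: rho_p - rho_f = 1130 - 1000 = 130 kg/m^3
d^2 = (1.63e-04)^2 = 2.6569e-08 m^2
Numerator = (rho_p - rho_f) * g * d^2 = 130 * 9.81 * 2.6569e-08 = 3.3883446e-05
Denominator = 18 * mu = 18 * 0.001 = 0.018
v_s = 3.3883446e-05 / 0.018 = 0.00188241 m/s
Check: Re = rho_f * v_s * d / mu = 1000 * 0.00188241 * 1.63e-04 / 0.001 = 0.307 < 1, so Stokes' law applies.

0.00188241 m/s


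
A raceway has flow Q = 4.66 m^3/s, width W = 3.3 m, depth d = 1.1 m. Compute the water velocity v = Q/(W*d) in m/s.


Cross-sectional area = W * d = 3.3 * 1.1 = 3.63 m^2
Velocity = Q / A = 4.66 / 3.63 = 1.28375 m/s

1.28375 m/s


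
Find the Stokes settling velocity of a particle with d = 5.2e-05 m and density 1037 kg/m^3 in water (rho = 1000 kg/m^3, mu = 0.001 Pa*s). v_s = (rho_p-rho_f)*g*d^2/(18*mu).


Density difference: rho_p - rho_f = 1037 - 1000 = 37 kg/m^3
d^2 = (5.2e-05)^2 = 2.704e-09 m^2
Numerator = (rho_p - rho_f) * g * d^2 = 37 * 9.81 * 2.704e-09 = 9.8147088e-07
Denominator = 18 * mu = 18 * 0.001 = 0.018
v_s = 9.8147088e-07 / 0.018 = 5.45262e-05 m/s
Check: Re = rho_f * v_s * d / mu = 1000 * 5.45262e-05 * 5.2e-05 / 0.001 = 0.00284 < 1, so Stokes' law applies.

5.45262e-05 m/s


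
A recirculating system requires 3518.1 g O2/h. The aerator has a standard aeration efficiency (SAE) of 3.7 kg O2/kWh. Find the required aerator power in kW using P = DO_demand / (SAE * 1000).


SAE in g O2/kWh = 3.7 * 1000 = 3700 g/kWh
P = DO_demand / SAE_g = 3518.1 / 3700 = 0.950838 kW

0.950838 kW


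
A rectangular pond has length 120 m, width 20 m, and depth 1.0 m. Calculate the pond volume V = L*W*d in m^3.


Base area = L * W = 120 * 20 = 2400 m^2
Volume = area * depth = 2400 * 1.0 = 2400 m^3

2400 m^3


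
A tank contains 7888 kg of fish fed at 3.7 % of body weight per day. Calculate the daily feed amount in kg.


Feeding rate fraction = 3.7% / 100 = 0.037
Daily feed = 7888 kg * 0.037 = 291.856 kg/day

291.856 kg/day


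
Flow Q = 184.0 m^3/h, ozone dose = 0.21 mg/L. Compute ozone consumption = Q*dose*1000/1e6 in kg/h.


O3 demand (mg/h) = Q * dose * 1000 = 184.0 * 0.21 * 1000 = 38640 mg/h
Convert mg to kg: 38640 / 1e6 = 0.03864 kg/h

0.03864 kg/h


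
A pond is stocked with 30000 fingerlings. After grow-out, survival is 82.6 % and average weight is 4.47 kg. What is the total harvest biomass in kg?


Survivors = 30000 * 82.6/100 = 24780 fish
Harvest biomass = survivors * W_f = 24780 * 4.47 = 110766.6 kg

110766.6 kg


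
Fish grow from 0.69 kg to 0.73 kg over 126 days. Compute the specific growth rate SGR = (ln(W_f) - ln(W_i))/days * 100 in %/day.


ln(W_f) = ln(0.73) = -0.31471074
ln(W_i) = ln(0.69) = -0.37106368
ln(W_f) - ln(W_i) = -0.31471074 - -0.37106368 = 0.05635294
SGR = 0.05635294 / 126 * 100 = 0.0447246 %/day

0.0447246 %/day


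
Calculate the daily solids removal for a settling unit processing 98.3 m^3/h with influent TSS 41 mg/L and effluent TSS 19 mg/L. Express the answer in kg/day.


Concentration drop: TSS_in - TSS_out = 41 - 19 = 22 mg/L
Hourly solids removed = Q * dTSS = 98.3 m^3/h * 22 mg/L = 2162.6 g/h  (m^3/h * mg/L = g/h)
Daily solids removed = 2162.6 * 24 = 51902.4 g/day
Convert g to kg: 51902.4 / 1000 = 51.9024 kg/day

51.9024 kg/day


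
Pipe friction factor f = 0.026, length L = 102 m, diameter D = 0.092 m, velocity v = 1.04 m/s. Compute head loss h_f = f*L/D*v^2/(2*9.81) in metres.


v^2 = 1.04^2 = 1.0816 m^2/s^2
L/D = 102/0.092 = 1108.6957
h_f = f*(L/D)*v^2/(2g) = 0.026 * 1108.6957 * 1.0816 / 19.62 = 1.58911 m

1.58911 m


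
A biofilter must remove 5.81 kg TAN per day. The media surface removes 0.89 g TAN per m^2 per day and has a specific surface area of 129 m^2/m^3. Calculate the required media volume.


A = 5.81*1000 / 0.89 = 6528.0899 m^2
V = 6528.0899 / 129 = 50.6053

50.6053 m^3


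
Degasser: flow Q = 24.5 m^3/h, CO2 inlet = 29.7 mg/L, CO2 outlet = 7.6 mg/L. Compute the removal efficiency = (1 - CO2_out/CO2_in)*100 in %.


CO2_out / CO2_in = 7.6 / 29.7 = 0.25589226
Fraction remaining = 0.25589226
efficiency = (1 - 0.25589226) * 100 = 74.4108 %

74.4108 %


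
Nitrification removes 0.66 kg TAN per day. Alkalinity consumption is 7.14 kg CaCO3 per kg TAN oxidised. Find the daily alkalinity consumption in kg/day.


Alkalinity factor: 7.14 kg CaCO3 consumed per kg TAN nitrified
alk = 0.66 kg TAN * 7.14 = 4.7124 kg CaCO3/day

4.7124 kg CaCO3/day


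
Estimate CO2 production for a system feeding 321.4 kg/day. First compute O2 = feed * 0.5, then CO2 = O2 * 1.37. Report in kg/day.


O2 = 321.4 * 0.5 = 160.7
CO2 = 160.7 * 1.37 = 220.159

220.159 kg/day


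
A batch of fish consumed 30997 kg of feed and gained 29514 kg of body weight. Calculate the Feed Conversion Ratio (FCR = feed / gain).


FCR = feed consumed / weight gained
FCR = 30997 kg / 29514 kg = 1.05025

1.05025


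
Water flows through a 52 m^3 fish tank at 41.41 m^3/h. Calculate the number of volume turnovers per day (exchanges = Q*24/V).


Daily flow volume = 41.41 m^3/h * 24 h = 993.84 m^3/day
Exchanges = daily flow / tank volume = 993.84 / 52 = 19.1123 exchanges/day

19.1123 exchanges/day


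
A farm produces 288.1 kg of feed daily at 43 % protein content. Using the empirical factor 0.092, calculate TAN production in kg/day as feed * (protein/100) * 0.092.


Protein in feed = 288.1 * 43/100 = 123.883 kg/day
TAN = protein * 0.092 = 123.883 * 0.092 = 11.397236 kg/day

11.397236 kg/day


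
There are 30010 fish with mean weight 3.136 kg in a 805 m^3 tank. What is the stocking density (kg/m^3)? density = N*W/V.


Total biomass = 30010 fish * 3.136 kg = 94111.36 kg
Density = total biomass / volume = 94111.36 / 805 = 116.909 kg/m^3

116.909 kg/m^3


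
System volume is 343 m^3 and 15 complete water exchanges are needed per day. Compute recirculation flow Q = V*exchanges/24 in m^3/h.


Daily recirculation volume = 343 m^3 * 15 = 5145 m^3/day
Flow rate Q = daily volume / 24 h = 5145 / 24 = 214.375 m^3/h

214.375 m^3/h


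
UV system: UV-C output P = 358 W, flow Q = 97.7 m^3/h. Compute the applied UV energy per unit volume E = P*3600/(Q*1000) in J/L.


Energy delivered per hour = 358 W * 3600 s = 1288800 J/h
Volume treated per hour = 97.7 m^3/h * 1000 = 97700 L/h
dose = 1288800 / 97700 = 13.1914 J/L

13.1914 J/L


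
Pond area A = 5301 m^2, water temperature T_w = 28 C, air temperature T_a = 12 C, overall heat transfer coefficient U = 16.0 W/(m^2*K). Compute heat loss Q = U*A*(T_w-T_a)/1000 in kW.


Temperature difference dT = 28 - 12 = 16 K
Heat loss (W) = U * A * dT = 16.0 * 5301 * 16 = 1357056 W
Convert to kW: 1357056 / 1000 = 1357.056 kW

1357.056 kW


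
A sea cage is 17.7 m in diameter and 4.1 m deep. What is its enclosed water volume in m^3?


r = d/2 = 17.7/2 = 8.85 m
Base area = pi*r^2 = pi*8.85^2 = 246.05739 m^2
Volume = 246.05739 * 4.1 = 1008.84 m^3

1008.84 m^3


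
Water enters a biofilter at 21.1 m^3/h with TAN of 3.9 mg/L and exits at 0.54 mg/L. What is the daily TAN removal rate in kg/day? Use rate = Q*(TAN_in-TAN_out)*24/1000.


Concentration drop: TAN_in - TAN_out = 3.9 - 0.54 = 3.36 mg/L
Hourly TAN removed = Q * dTAN = 21.1 m^3/h * 3.36 mg/L = 70.896 g/h  (m^3/h * mg/L = g/h)
Daily TAN removed = 70.896 * 24 = 1701.504 g/day
Convert to kg/day: 1701.504 / 1000 = 1.701504 kg/day

1.701504 kg/day


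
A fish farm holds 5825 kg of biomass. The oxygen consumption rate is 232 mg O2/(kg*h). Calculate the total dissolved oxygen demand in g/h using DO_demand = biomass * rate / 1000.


Total O2 consumption (mg/h) = 5825 kg * 232 mg/(kg*h) = 1351400 mg/h
Convert to g/h: 1351400 / 1000 = 1351.4 g/h

1351.4 g/h


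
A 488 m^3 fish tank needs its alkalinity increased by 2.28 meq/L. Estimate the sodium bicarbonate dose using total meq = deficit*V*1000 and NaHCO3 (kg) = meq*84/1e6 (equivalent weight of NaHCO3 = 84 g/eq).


Tank volume in L = 488 m^3 * 1000 = 488000 L
Total meq required = 2.28 meq/L * 488000 L = 1112640 meq
NaHCO3 mass = 1112640 meq * 84 mg/meq / 1e6 = 93.4618 kg

93.4618 kg


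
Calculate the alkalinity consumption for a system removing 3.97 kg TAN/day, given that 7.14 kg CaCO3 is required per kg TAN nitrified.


Alkalinity factor: 7.14 kg CaCO3 consumed per kg TAN nitrified
alk = 3.97 kg TAN * 7.14 = 28.3458 kg CaCO3/day

28.3458 kg CaCO3/day


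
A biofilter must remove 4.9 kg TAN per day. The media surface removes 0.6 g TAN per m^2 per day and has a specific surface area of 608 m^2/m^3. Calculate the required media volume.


A = 4.9*1000 / 0.6 = 8166.6667 m^2
V = 8166.6667 / 608 = 13.432

13.432 m^3


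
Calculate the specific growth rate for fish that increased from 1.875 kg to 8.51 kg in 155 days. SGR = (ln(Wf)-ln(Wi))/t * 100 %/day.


ln(W_f) = ln(8.51) = 2.1412419
ln(W_i) = ln(1.875) = 0.62860866
ln(W_f) - ln(W_i) = 2.1412419 - 0.62860866 = 1.5126332
SGR = 1.5126332 / 155 * 100 = 0.975892 %/day

0.975892 %/day


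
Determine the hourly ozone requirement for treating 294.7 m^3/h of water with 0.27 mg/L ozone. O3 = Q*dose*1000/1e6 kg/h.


O3 demand (mg/h) = Q * dose * 1000 = 294.7 * 0.27 * 1000 = 79569 mg/h
Convert mg to kg: 79569 / 1e6 = 0.079569 kg/h

0.079569 kg/h


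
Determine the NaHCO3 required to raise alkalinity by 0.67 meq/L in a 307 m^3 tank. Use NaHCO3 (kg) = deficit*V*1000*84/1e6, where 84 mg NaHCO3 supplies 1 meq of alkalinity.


Tank volume in L = 307 m^3 * 1000 = 307000 L
Total meq required = 0.67 meq/L * 307000 L = 205690 meq
NaHCO3 mass = 205690 meq * 84 mg/meq / 1e6 = 17.278 kg

17.278 kg


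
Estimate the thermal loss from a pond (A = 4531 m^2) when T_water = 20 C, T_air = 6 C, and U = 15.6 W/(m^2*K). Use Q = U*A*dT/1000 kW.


Temperature difference dT = 20 - 6 = 14 K
Heat loss (W) = U * A * dT = 15.6 * 4531 * 14 = 989570.4 W
Convert to kW: 989570.4 / 1000 = 989.5704 kW

989.5704 kW


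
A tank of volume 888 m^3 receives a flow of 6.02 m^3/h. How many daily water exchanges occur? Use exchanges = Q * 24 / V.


Daily flow volume = 6.02 m^3/h * 24 h = 144.48 m^3/day
Exchanges = daily flow / tank volume = 144.48 / 888 = 0.162703 exchanges/day

0.162703 exchanges/day


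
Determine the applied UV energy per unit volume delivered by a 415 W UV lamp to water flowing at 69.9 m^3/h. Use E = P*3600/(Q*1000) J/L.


Energy delivered per hour = 415 W * 3600 s = 1494000 J/h
Volume treated per hour = 69.9 m^3/h * 1000 = 69900 L/h
dose = 1494000 / 69900 = 21.3734 J/L

21.3734 J/L


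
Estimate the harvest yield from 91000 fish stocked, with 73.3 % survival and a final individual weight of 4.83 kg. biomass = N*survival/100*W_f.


Survivors = 91000 * 73.3/100 = 66703 fish
Harvest biomass = survivors * W_f = 66703 * 4.83 = 322175.49 kg

322175.49 kg


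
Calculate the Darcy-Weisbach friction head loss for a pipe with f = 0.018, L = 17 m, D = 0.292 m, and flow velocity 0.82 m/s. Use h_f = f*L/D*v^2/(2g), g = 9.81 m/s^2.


v^2 = 0.82^2 = 0.6724 m^2/s^2
L/D = 17/0.292 = 58.219178
h_f = f*(L/D)*v^2/(2g) = 0.018 * 58.219178 * 0.6724 / 19.62 = 0.0359143 m

0.0359143 m


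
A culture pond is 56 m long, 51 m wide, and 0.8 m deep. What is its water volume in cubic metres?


Base area = L * W = 56 * 51 = 2856 m^2
Volume = area * depth = 2856 * 0.8 = 2284.8 m^3

2284.8 m^3


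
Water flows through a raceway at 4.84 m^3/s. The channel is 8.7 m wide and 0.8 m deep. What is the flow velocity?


Cross-sectional area = W * d = 8.7 * 0.8 = 6.96 m^2
Velocity = Q / A = 4.84 / 6.96 = 0.695402 m/s

0.695402 m/s


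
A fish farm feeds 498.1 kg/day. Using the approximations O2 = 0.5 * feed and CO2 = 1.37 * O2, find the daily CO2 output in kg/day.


O2 = 498.1 * 0.5 = 249.05
CO2 = 249.05 * 1.37 = 341.1985

341.1985 kg/day


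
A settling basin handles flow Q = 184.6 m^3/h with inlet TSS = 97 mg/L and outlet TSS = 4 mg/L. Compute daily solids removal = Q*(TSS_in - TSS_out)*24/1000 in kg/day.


Concentration drop: TSS_in - TSS_out = 97 - 4 = 93 mg/L
Hourly solids removed = Q * dTSS = 184.6 m^3/h * 93 mg/L = 17167.8 g/h  (m^3/h * mg/L = g/h)
Daily solids removed = 17167.8 * 24 = 412027.2 g/day
Convert g to kg: 412027.2 / 1000 = 412.0272 kg/day

412.0272 kg/day


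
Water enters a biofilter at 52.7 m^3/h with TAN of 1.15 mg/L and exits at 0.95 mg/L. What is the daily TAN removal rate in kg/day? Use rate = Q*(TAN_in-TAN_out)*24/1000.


Concentration drop: TAN_in - TAN_out = 1.15 - 0.95 = 0.2 mg/L
Hourly TAN removed = Q * dTAN = 52.7 m^3/h * 0.2 mg/L = 10.54 g/h  (m^3/h * mg/L = g/h)
Daily TAN removed = 10.54 * 24 = 252.96 g/day
Convert to kg/day: 252.96 / 1000 = 0.25296 kg/day

0.25296 kg/day


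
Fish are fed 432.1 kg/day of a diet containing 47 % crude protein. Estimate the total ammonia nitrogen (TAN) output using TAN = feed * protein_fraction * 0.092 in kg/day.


Protein in feed = 432.1 * 47/100 = 203.087 kg/day
TAN = protein * 0.092 = 203.087 * 0.092 = 18.684004 kg/day

18.684004 kg/day


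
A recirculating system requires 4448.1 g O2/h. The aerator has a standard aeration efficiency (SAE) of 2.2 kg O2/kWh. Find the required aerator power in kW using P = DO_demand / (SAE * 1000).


SAE in g O2/kWh = 2.2 * 1000 = 2200 g/kWh
P = DO_demand / SAE_g = 4448.1 / 2200 = 2.02186 kW

2.02186 kW


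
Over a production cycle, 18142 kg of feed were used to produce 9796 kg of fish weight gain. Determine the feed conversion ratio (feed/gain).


FCR = feed consumed / weight gained
FCR = 18142 kg / 9796 kg = 1.85198

1.85198


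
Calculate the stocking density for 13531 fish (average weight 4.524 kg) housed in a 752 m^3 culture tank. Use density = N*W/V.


Total biomass = 13531 fish * 4.524 kg = 61214.244 kg
Density = total biomass / volume = 61214.244 / 752 = 81.4019 kg/m^3

81.4019 kg/m^3


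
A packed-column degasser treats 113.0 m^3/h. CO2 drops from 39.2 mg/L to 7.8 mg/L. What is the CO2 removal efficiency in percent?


CO2_out / CO2_in = 7.8 / 39.2 = 0.19897959
Fraction remaining = 0.19897959
efficiency = (1 - 0.19897959) * 100 = 80.102 %

80.102 %


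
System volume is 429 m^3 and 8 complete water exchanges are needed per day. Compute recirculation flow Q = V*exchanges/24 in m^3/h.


Daily recirculation volume = 429 m^3 * 8 = 3432 m^3/day
Flow rate Q = daily volume / 24 h = 3432 / 24 = 143 m^3/h

143 m^3/h


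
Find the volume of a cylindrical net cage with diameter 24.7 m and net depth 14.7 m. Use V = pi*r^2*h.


r = d/2 = 24.7/2 = 12.35 m
Base area = pi*r^2 = pi*12.35^2 = 479.16357 m^2
Volume = 479.16357 * 14.7 = 7043.7 m^3

7043.7 m^3


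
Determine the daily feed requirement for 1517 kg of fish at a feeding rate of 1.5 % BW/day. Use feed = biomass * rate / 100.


Feeding rate fraction = 1.5% / 100 = 0.015
Daily feed = 1517 kg * 0.015 = 22.755 kg/day

22.755 kg/day


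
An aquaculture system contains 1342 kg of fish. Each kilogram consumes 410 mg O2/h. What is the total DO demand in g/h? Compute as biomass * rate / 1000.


Total O2 consumption (mg/h) = 1342 kg * 410 mg/(kg*h) = 550220 mg/h
Convert to g/h: 550220 / 1000 = 550.22 g/h

550.22 g/h


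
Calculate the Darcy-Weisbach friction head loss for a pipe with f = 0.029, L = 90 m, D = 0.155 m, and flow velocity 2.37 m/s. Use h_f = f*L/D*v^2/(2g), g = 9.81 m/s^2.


v^2 = 2.37^2 = 5.6169 m^2/s^2
L/D = 90/0.155 = 580.64516
h_f = f*(L/D)*v^2/(2g) = 0.029 * 580.64516 * 5.6169 / 19.62 = 4.82066 m

4.82066 m


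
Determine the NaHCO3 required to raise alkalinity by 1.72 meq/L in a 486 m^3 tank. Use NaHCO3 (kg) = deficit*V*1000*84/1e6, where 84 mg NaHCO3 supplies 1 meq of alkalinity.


Tank volume in L = 486 m^3 * 1000 = 486000 L
Total meq required = 1.72 meq/L * 486000 L = 835920 meq
NaHCO3 mass = 835920 meq * 84 mg/meq / 1e6 = 70.2173 kg

70.2173 kg


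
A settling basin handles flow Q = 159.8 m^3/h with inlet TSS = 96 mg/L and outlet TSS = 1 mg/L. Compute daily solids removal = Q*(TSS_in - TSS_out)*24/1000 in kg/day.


Concentration drop: TSS_in - TSS_out = 96 - 1 = 95 mg/L
Hourly solids removed = Q * dTSS = 159.8 m^3/h * 95 mg/L = 15181 g/h  (m^3/h * mg/L = g/h)
Daily solids removed = 15181 * 24 = 364344 g/day
Convert g to kg: 364344 / 1000 = 364.344 kg/day

364.344 kg/day


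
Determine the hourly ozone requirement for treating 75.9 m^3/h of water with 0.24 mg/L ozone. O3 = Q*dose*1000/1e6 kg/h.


O3 demand (mg/h) = Q * dose * 1000 = 75.9 * 0.24 * 1000 = 18216 mg/h
Convert mg to kg: 18216 / 1e6 = 0.018216 kg/h

0.018216 kg/h


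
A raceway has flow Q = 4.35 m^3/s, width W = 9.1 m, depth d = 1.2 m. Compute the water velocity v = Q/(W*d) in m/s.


Cross-sectional area = W * d = 9.1 * 1.2 = 10.92 m^2
Velocity = Q / A = 4.35 / 10.92 = 0.398352 m/s

0.398352 m/s


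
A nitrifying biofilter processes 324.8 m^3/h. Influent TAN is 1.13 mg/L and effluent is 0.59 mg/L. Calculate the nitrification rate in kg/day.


Concentration drop: TAN_in - TAN_out = 1.13 - 0.59 = 0.54 mg/L
Hourly TAN removed = Q * dTAN = 324.8 m^3/h * 0.54 mg/L = 175.392 g/h  (m^3/h * mg/L = g/h)
Daily TAN removed = 175.392 * 24 = 4209.408 g/day
Convert to kg/day: 4209.408 / 1000 = 4.209408 kg/day

4.209408 kg/day


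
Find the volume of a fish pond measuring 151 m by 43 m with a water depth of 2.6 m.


Base area = L * W = 151 * 43 = 6493 m^2
Volume = area * depth = 6493 * 2.6 = 16881.8 m^3

16881.8 m^3


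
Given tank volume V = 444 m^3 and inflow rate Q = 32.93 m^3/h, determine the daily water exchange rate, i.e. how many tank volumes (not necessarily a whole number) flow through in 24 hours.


Daily flow volume = 32.93 m^3/h * 24 h = 790.32 m^3/day
Exchanges = daily flow / tank volume = 790.32 / 444 = 1.78 exchanges/day

1.78 exchanges/day


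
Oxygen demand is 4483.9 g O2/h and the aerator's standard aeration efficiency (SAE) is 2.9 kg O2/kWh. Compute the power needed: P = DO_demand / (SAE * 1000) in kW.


SAE in g O2/kWh = 2.9 * 1000 = 2900 g/kWh
P = DO_demand / SAE_g = 4483.9 / 2900 = 1.54617 kW

1.54617 kW


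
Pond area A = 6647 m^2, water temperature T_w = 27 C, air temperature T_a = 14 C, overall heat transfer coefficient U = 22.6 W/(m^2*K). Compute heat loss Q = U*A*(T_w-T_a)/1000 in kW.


Temperature difference dT = 27 - 14 = 13 K
Heat loss (W) = U * A * dT = 22.6 * 6647 * 13 = 1952888.6 W
Convert to kW: 1952888.6 / 1000 = 1952.8886 kW

1952.8886 kW


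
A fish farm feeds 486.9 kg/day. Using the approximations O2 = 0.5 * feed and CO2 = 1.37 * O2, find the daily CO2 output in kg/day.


O2 = 486.9 * 0.5 = 243.45
CO2 = 243.45 * 1.37 = 333.5265

333.5265 kg/day


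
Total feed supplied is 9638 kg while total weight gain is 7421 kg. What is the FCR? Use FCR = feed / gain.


FCR = feed consumed / weight gained
FCR = 9638 kg / 7421 kg = 1.29875

1.29875


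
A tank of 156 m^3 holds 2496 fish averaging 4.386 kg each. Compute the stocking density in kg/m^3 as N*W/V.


Total biomass = 2496 fish * 4.386 kg = 10947.456 kg
Density = total biomass / volume = 10947.456 / 156 = 70.176 kg/m^3

70.176 kg/m^3


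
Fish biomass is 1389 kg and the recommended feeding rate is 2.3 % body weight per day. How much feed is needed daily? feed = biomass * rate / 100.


Feeding rate fraction = 2.3% / 100 = 0.023
Daily feed = 1389 kg * 0.023 = 31.947 kg/day

31.947 kg/day


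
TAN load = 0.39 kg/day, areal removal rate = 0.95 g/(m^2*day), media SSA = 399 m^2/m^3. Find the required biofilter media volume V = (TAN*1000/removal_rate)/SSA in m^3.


A = 0.39*1000 / 0.95 = 410.52632 m^2
V = 410.52632 / 399 = 1.02889

1.02889 m^3


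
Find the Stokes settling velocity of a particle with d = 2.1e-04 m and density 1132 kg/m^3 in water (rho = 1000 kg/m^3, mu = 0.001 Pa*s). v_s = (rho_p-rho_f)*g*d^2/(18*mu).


Density difference: rho_p - rho_f = 1132 - 1000 = 132 kg/m^3
d^2 = (2.1e-04)^2 = 4.41e-08 m^2
Numerator = (rho_p - rho_f) * g * d^2 = 132 * 9.81 * 4.41e-08 = 5.7105972e-05
Denominator = 18 * mu = 18 * 0.001 = 0.018
v_s = 5.7105972e-05 / 0.018 = 0.00317255 m/s
Check: Re = rho_f * v_s * d / mu = 1000 * 0.00317255 * 2.1e-04 / 0.001 = 0.666 < 1, so Stokes' law applies.

0.00317255 m/s


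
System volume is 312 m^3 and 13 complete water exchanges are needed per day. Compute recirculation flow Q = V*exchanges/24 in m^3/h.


Daily recirculation volume = 312 m^3 * 13 = 4056 m^3/day
Flow rate Q = daily volume / 24 h = 4056 / 24 = 169 m^3/h

169 m^3/h


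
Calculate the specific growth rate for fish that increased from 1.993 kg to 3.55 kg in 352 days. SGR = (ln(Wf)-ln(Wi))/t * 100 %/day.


ln(W_f) = ln(3.55) = 1.2669476
ln(W_i) = ln(1.993) = 0.68964104
ln(W_f) - ln(W_i) = 1.2669476 - 0.68964104 = 0.57730656
SGR = 0.57730656 / 352 * 100 = 0.164008 %/day

0.164008 %/day


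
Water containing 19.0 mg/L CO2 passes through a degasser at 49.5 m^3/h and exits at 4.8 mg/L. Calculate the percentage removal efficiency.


CO2_out / CO2_in = 4.8 / 19.0 = 0.25263158
Fraction remaining = 0.25263158
efficiency = (1 - 0.25263158) * 100 = 74.7368 %

74.7368 %


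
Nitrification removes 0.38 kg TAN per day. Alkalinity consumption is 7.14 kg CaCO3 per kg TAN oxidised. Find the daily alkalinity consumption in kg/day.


Alkalinity factor: 7.14 kg CaCO3 consumed per kg TAN nitrified
alk = 0.38 kg TAN * 7.14 = 2.7132 kg CaCO3/day

2.7132 kg CaCO3/day
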